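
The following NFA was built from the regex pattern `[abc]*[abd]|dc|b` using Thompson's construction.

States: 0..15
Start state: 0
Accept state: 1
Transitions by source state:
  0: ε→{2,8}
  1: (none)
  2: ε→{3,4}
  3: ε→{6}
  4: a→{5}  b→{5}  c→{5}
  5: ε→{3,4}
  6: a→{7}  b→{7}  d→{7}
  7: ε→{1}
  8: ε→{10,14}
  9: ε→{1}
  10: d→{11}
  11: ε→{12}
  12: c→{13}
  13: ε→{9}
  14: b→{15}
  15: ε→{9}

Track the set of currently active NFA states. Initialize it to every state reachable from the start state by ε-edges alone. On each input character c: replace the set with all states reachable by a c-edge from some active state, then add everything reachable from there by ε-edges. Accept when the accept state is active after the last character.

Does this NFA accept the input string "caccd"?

Answer: ACCEPT

Steps:
initial (ε-close {0}): {0,2,3,4,6,8,10,14}
'c' @ 1: {3,4,5,6}
'a' @ 2: {1,3,4,5,6,7}  [accepting]
'c' @ 3: {3,4,5,6}
'c' @ 4: {3,4,5,6}
'd' @ 5: {1,7}  [accepting]
after full input: {1,7}  (accept=1 in)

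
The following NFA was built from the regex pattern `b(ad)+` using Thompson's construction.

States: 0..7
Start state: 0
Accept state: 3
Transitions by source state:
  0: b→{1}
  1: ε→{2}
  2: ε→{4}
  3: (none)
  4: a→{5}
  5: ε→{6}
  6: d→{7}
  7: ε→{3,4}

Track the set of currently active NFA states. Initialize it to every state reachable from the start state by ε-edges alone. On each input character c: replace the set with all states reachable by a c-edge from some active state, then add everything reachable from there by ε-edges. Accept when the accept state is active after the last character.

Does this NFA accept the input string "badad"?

initial (ε-close {0}): {0}
'b' @ 1: {1,2,4}
'a' @ 2: {5,6}
'd' @ 3: {3,4,7}  [accepting]
'a' @ 4: {5,6}
'd' @ 5: {3,4,7}  [accepting]
after full input: {3,4,7}  (accept=3 in)

Answer: ACCEPT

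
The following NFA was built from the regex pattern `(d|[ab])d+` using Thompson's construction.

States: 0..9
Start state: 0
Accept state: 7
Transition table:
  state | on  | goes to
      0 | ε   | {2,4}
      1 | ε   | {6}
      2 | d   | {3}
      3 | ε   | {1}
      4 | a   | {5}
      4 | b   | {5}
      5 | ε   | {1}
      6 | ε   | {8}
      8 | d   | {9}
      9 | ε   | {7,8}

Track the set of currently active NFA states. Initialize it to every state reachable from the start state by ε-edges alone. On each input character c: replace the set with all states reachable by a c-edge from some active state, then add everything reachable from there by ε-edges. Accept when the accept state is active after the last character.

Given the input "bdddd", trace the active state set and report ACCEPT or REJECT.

Answer: ACCEPT

Trace:
initial (ε-close {0}): {0,2,4}
'b' @ 1: {1,5,6,8}
'd' @ 2: {7,8,9}  (accept∈set)
'd' @ 3: {7,8,9}  (accept∈set)
'd' @ 4: {7,8,9}  (accept∈set)
'd' @ 5: {7,8,9}  (accept∈set)
final: {7,8,9}; accept 7 in set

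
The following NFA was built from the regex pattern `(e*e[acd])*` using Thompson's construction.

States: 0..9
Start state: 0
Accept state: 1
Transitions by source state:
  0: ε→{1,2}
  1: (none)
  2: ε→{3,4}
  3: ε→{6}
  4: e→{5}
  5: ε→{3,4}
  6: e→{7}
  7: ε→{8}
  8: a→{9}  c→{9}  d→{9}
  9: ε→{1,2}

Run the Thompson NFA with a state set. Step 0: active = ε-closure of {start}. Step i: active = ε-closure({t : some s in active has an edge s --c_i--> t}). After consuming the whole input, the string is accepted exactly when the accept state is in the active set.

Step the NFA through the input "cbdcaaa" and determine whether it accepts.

Answer: REJECT

Steps:
initial (ε-close {0}): {0,1,2,3,4,6}
'c' @ 1: {}  — state set empty
rest 'bdcaaa' ignored (set empty)
after full input: {}  (accept=1 not in)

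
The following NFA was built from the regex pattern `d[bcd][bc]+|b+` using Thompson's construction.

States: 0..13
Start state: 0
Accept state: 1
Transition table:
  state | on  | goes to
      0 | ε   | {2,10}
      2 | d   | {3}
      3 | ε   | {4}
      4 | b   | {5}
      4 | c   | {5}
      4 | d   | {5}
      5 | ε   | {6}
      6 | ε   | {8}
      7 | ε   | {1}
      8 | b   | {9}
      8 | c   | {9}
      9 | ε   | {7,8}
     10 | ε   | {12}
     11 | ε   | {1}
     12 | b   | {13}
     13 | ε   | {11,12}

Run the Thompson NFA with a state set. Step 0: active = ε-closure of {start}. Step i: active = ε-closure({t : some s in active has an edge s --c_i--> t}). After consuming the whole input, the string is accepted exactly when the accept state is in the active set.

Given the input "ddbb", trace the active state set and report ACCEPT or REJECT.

initial (ε-close {0}): {0,2,10,12}
'd' @ 1: {3,4}
'd' @ 2: {5,6,8}
'b' @ 3: {1,7,8,9}  [accepting]
'b' @ 4: {1,7,8,9}  [accepting]
final: {1,7,8,9}; accept 1 in set

Answer: ACCEPT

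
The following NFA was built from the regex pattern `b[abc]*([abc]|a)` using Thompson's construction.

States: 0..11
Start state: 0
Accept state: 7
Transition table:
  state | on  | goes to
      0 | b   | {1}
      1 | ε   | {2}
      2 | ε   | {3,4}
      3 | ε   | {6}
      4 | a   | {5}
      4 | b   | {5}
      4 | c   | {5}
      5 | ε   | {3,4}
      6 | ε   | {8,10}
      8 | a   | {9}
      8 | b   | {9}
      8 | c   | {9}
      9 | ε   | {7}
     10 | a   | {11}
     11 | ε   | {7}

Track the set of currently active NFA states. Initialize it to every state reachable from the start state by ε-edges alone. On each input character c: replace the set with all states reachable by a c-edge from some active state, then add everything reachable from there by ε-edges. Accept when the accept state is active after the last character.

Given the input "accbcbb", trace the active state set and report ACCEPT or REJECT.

start: ε-closure({0}) = {0}
'a' @ 1: {}  — state set empty
rest 'ccbcbb' ignored (set empty)
end set {} — state 7 not in

Answer: REJECT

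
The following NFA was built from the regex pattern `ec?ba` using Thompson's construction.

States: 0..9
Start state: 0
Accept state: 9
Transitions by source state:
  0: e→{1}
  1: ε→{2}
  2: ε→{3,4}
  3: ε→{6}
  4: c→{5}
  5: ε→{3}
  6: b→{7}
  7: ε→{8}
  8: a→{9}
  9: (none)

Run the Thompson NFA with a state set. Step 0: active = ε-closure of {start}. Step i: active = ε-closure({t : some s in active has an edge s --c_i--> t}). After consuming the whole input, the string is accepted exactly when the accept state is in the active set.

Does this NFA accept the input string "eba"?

S₀ = ε-closure({0}) = {0}
'e' @ 1: {1,2,3,4,6}
'b' @ 2: {7,8}
'a' @ 3: {9}  [accepting]
after full input: {9}  (accept=9 in)

Answer: ACCEPT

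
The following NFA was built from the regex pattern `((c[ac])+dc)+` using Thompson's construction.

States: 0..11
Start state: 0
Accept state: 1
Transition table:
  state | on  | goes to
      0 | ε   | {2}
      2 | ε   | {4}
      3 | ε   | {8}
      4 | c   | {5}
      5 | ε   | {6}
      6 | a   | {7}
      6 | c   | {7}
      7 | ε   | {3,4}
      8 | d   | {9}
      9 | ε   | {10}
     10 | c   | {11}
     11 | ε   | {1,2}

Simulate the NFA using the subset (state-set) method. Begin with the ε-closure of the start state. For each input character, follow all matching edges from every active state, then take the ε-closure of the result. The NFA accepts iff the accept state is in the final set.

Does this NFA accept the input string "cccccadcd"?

initial (ε-close {0}): {0,2,4}
'c' @ 1: {5,6}
'c' @ 2: {3,4,7,8}
'c' @ 3: {5,6}
'c' @ 4: {3,4,7,8}
'c' @ 5: {5,6}
'a' @ 6: {3,4,7,8}
'd' @ 7: {9,10}
'c' @ 8: {1,2,4,11}  [accepting]
'd' @ 9: {}  — dead — no transitions
end set {} — state 1 not in

Answer: REJECT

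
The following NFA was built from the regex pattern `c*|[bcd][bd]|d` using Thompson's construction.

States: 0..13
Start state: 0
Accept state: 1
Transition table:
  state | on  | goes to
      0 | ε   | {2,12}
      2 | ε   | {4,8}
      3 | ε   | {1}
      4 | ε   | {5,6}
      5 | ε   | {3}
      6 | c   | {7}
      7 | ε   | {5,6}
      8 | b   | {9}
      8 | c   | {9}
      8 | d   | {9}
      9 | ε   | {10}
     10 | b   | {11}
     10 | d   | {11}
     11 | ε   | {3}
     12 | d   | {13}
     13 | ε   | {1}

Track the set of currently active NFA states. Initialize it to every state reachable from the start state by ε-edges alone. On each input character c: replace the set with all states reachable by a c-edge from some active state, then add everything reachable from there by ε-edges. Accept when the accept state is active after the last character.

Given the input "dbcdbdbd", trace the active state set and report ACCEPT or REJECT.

Answer: REJECT

Derivation:
initial (ε-close {0}): {0,1,2,3,4,5,6,8,12}
'd' @ 1: {1,9,10,13}  (accept∈set)
'b' @ 2: {1,3,11}  (accept∈set)
'c' @ 3: {}  — state set empty
rest 'dbdbd' ignored (set empty)
end set {} — state 1 not in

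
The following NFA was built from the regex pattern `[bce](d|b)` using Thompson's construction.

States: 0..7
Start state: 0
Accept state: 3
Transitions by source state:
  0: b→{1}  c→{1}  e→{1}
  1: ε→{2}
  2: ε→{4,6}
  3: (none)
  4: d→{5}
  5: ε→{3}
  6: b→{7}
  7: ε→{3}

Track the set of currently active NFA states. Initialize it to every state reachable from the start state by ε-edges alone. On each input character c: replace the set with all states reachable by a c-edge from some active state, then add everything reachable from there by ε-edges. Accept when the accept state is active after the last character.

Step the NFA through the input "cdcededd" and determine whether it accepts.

Answer: REJECT

Steps:
S₀ = ε-closure({0}) = {0}
'c' @ 1: {1,2,4,6}
'd' @ 2: {3,5}  ✓accept
'c' @ 3: {}  — no active states
rest 'ededd' ignored (set empty)
final: {}; accept 3 not in set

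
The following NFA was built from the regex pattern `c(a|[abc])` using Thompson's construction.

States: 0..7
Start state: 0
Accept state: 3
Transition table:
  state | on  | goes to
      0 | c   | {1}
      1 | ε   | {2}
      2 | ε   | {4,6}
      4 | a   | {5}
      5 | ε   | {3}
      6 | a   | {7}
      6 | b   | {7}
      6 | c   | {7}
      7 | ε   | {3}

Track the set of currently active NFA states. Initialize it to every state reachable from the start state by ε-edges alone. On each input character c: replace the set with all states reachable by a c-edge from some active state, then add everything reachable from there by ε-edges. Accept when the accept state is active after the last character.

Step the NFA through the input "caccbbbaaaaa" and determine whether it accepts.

Answer: REJECT

Steps:
start: ε-closure({0}) = {0}
'c' @ 1: {1,2,4,6}
'a' @ 2: {3,5,7}  ✓accept
'c' @ 3: {}  — dead — no transitions
rest 'cbbbaaaaa' ignored (set empty)
after full input: {}  (accept=3 not in)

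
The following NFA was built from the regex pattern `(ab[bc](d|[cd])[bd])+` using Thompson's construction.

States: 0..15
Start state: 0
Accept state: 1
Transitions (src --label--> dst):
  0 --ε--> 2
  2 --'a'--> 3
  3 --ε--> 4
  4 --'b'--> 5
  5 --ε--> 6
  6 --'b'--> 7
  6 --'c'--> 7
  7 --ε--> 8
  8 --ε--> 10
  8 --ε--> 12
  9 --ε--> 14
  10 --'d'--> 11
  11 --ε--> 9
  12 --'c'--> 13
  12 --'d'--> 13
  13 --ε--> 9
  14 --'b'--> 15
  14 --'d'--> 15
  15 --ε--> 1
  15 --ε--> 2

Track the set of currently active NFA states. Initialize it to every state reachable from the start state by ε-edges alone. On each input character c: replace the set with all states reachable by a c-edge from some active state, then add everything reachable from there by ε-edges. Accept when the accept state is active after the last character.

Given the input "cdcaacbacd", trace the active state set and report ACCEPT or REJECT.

start: ε-closure({0}) = {0,2}
'c' @ 1: {}  — no active states
rest 'dcaacbacd' ignored (set empty)
after full input: {}  (accept=1 not in)

Answer: REJECT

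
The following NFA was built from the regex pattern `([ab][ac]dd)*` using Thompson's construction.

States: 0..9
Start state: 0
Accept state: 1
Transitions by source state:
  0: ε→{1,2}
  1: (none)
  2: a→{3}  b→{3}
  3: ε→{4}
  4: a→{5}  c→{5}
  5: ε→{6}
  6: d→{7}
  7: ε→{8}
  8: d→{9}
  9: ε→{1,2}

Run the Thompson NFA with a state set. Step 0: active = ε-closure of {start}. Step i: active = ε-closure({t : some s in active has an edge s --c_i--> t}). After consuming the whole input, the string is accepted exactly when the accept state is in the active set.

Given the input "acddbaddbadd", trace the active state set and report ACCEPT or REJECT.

Answer: ACCEPT

Derivation:
initial (ε-close {0}): {0,1,2}
'a' @ 1: {3,4}
'c' @ 2: {5,6}
'd' @ 3: {7,8}
'd' @ 4: {1,2,9}  ✓accept
'b' @ 5: {3,4}
'a' @ 6: {5,6}
'd' @ 7: {7,8}
'd' @ 8: {1,2,9}  ✓accept
'b' @ 9: {3,4}
'a' @ 10: {5,6}
'd' @ 11: {7,8}
'd' @ 12: {1,2,9}  ✓accept
after full input: {1,2,9}  (accept=1 in)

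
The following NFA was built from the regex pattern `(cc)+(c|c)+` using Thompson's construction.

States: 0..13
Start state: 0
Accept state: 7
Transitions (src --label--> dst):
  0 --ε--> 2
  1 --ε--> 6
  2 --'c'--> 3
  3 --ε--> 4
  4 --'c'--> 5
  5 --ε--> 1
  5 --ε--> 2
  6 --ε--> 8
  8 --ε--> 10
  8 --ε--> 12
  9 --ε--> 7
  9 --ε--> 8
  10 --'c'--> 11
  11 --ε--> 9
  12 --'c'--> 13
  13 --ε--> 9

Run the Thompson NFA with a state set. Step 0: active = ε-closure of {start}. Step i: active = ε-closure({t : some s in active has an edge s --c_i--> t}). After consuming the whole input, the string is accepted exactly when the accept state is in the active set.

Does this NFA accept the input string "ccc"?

initial (ε-close {0}): {0,2}
'c' @ 1: {3,4}
'c' @ 2: {1,2,5,6,8,10,12}
'c' @ 3: {3,4,7,8,9,10,11,12,13}  (accept∈set)
after full input: {3,4,7,8,9,10,11,12,13}  (accept=7 in)

Answer: ACCEPT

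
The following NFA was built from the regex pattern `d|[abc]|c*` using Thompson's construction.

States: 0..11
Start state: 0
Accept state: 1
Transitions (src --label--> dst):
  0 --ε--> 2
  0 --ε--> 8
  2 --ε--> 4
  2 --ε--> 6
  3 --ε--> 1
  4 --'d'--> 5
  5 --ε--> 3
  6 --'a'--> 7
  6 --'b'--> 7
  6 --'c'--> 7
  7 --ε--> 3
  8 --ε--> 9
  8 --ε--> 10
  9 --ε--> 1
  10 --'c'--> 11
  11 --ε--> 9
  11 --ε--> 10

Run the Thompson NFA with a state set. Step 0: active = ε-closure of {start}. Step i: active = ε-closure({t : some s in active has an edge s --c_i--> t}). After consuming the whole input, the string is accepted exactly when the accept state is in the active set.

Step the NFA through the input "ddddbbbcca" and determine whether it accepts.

S₀ = ε-closure({0}) = {0,1,2,4,6,8,9,10}
'd' @ 1: {1,3,5}  ✓accept
'd' @ 2: {}  — state set empty
rest 'ddbbbcca' ignored (set empty)
after full input: {}  (accept=1 not in)

Answer: REJECT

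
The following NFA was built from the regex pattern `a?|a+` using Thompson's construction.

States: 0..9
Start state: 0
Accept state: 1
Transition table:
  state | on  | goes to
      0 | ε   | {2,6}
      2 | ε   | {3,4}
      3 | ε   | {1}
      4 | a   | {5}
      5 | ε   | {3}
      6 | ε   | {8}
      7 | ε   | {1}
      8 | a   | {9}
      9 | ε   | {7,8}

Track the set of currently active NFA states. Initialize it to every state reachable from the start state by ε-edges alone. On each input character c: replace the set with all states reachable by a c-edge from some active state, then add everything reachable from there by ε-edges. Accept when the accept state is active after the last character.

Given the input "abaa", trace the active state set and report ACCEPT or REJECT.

Answer: REJECT

Trace:
initial (ε-close {0}): {0,1,2,3,4,6,8}
'a' @ 1: {1,3,5,7,8,9}  ✓accept
'b' @ 2: {}  — no active states
rest 'aa' ignored (set empty)
final: {}; accept 1 not in set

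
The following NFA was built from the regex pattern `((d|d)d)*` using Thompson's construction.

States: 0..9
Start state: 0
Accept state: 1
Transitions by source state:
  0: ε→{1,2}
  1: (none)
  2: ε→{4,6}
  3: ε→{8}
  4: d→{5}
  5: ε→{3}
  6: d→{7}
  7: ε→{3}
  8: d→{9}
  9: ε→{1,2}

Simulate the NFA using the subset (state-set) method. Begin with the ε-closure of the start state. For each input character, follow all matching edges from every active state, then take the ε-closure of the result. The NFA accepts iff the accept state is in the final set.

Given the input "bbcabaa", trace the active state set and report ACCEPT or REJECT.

initial (ε-close {0}): {0,1,2,4,6}
'b' @ 1: {}  — dead — no transitions
rest 'bcabaa' ignored (set empty)
final: {}; accept 1 not in set

Answer: REJECT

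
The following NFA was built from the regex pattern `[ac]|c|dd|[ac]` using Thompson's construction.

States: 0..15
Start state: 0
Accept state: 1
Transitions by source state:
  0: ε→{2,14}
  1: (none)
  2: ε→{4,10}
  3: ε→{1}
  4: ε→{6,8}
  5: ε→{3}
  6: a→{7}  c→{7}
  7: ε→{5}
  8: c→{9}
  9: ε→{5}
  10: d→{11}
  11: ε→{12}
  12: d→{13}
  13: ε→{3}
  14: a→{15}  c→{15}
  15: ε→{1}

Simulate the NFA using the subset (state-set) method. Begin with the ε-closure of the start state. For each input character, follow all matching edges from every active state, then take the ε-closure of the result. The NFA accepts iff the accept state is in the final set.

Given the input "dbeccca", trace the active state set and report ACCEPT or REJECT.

initial (ε-close {0}): {0,2,4,6,8,10,14}
'd' @ 1: {11,12}
'b' @ 2: {}  — dead — no transitions
rest 'eccca' ignored (set empty)
final: {}; accept 1 not in set

Answer: REJECT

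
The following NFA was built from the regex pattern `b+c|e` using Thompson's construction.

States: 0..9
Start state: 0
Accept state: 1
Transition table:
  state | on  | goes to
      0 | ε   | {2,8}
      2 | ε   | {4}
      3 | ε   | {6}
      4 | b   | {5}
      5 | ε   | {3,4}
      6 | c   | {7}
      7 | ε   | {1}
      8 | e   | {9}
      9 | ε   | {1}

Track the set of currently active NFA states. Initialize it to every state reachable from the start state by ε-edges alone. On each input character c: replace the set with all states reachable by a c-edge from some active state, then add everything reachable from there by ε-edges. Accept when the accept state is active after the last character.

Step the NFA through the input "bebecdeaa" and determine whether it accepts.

Answer: REJECT

Derivation:
start: ε-closure({0}) = {0,2,4,8}
'b' @ 1: {3,4,5,6}
'e' @ 2: {}  — state set empty
rest 'becdeaa' ignored (set empty)
after full input: {}  (accept=1 not in)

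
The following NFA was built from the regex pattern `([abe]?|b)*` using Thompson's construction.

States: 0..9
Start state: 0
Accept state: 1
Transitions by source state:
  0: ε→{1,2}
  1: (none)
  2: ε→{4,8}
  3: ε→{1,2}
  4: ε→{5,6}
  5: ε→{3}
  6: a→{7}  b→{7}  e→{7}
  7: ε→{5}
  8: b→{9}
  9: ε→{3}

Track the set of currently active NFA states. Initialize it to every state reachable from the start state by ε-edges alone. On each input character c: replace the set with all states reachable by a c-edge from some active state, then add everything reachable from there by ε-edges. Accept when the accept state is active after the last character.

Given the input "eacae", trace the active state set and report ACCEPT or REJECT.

Answer: REJECT

Steps:
start: ε-closure({0}) = {0,1,2,3,4,5,6,8}
'e' @ 1: {1,2,3,4,5,6,7,8}  [accepting]
'a' @ 2: {1,2,3,4,5,6,7,8}  [accepting]
'c' @ 3: {}  — state set empty
rest 'ae' ignored (set empty)
after full input: {}  (accept=1 not in)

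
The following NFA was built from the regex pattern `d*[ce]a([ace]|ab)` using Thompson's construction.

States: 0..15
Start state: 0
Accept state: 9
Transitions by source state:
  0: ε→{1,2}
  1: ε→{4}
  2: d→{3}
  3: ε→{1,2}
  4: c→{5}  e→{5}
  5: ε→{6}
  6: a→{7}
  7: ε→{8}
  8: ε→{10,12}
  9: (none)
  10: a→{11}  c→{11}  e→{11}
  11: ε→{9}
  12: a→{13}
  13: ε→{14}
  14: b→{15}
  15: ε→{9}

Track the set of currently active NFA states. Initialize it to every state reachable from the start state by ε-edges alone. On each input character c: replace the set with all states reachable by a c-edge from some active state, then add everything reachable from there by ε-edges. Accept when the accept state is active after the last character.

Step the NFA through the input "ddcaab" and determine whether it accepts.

S₀ = ε-closure({0}) = {0,1,2,4}
'd' @ 1: {1,2,3,4}
'd' @ 2: {1,2,3,4}
'c' @ 3: {5,6}
'a' @ 4: {7,8,10,12}
'a' @ 5: {9,11,13,14}  [accepting]
'b' @ 6: {9,15}  [accepting]
final: {9,15}; accept 9 in set

Answer: ACCEPT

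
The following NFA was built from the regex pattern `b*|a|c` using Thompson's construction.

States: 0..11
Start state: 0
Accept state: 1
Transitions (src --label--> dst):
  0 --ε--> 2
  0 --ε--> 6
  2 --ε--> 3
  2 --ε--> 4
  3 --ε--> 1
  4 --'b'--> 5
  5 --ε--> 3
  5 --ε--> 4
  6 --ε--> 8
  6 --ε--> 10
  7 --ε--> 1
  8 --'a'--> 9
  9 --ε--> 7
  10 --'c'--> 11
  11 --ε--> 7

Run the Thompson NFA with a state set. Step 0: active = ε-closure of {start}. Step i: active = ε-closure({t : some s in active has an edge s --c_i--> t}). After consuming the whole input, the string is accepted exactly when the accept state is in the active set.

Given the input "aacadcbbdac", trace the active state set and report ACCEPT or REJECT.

start: ε-closure({0}) = {0,1,2,3,4,6,8,10}
'a' @ 1: {1,7,9}  (accept∈set)
'a' @ 2: {}  — no active states
rest 'cadcbbdac' ignored (set empty)
final: {}; accept 1 not in set

Answer: REJECT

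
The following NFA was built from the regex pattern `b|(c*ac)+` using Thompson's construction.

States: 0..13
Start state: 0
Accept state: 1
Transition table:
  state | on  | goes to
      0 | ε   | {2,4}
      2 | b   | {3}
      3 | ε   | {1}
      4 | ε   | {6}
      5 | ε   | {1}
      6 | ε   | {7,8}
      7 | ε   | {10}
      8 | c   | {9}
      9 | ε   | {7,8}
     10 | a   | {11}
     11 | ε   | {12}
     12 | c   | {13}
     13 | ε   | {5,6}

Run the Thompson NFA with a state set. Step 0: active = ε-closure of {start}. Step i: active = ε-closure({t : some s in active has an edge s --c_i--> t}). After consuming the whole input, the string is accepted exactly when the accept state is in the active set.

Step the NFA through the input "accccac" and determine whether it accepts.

start: ε-closure({0}) = {0,2,4,6,7,8,10}
'a' @ 1: {11,12}
'c' @ 2: {1,5,6,7,8,10,13}  ✓accept
'c' @ 3: {7,8,9,10}
'c' @ 4: {7,8,9,10}
'c' @ 5: {7,8,9,10}
'a' @ 6: {11,12}
'c' @ 7: {1,5,6,7,8,10,13}  ✓accept
after full input: {1,5,6,7,8,10,13}  (accept=1 in)

Answer: ACCEPT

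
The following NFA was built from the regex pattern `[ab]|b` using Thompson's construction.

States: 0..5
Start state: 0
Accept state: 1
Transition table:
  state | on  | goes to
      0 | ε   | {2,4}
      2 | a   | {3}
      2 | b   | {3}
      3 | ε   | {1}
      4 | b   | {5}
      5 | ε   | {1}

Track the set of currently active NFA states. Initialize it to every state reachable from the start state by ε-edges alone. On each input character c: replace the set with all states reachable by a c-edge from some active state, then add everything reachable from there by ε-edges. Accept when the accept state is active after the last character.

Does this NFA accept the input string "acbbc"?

Answer: REJECT

Steps:
start: ε-closure({0}) = {0,2,4}
'a' @ 1: {1,3}  (accept∈set)
'c' @ 2: {}  — no active states
rest 'bbc' ignored (set empty)
final: {}; accept 1 not in set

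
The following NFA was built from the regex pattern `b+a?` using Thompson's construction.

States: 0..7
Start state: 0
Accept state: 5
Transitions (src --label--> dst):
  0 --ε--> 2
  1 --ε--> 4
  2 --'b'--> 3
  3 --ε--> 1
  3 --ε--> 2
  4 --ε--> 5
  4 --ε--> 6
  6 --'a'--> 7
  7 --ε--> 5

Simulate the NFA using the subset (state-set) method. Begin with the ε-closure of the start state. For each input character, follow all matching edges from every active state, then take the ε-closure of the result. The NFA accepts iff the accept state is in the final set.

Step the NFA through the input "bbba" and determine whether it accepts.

Answer: ACCEPT

Derivation:
start: ε-closure({0}) = {0,2}
'b' @ 1: {1,2,3,4,5,6}  ✓accept
'b' @ 2: {1,2,3,4,5,6}  ✓accept
'b' @ 3: {1,2,3,4,5,6}  ✓accept
'a' @ 4: {5,7}  ✓accept
final: {5,7}; accept 5 in set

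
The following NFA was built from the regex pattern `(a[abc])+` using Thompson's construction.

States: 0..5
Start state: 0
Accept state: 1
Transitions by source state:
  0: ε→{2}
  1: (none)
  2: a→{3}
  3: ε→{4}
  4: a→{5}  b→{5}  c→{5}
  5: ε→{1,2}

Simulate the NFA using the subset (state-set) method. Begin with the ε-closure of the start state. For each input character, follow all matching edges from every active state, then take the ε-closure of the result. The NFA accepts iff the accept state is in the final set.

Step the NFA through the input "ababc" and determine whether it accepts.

S₀ = ε-closure({0}) = {0,2}
'a' @ 1: {3,4}
'b' @ 2: {1,2,5}  (accept∈set)
'a' @ 3: {3,4}
'b' @ 4: {1,2,5}  (accept∈set)
'c' @ 5: {}  — no active states
final: {}; accept 1 not in set

Answer: REJECT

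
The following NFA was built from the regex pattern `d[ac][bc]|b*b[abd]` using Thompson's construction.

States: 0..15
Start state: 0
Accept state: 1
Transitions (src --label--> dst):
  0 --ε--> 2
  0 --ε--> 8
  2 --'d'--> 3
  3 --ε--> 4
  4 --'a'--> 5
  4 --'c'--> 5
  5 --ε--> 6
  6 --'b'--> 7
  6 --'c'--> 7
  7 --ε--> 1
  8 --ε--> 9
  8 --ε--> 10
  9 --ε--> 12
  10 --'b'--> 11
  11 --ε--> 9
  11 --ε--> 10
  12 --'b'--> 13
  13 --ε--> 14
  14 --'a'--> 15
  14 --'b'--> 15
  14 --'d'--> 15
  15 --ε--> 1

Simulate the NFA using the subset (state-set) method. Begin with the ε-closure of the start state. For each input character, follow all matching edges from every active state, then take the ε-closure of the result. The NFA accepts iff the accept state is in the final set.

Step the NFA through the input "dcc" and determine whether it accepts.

Answer: ACCEPT

Derivation:
initial (ε-close {0}): {0,2,8,9,10,12}
'd' @ 1: {3,4}
'c' @ 2: {5,6}
'c' @ 3: {1,7}  (accept∈set)
after full input: {1,7}  (accept=1 in)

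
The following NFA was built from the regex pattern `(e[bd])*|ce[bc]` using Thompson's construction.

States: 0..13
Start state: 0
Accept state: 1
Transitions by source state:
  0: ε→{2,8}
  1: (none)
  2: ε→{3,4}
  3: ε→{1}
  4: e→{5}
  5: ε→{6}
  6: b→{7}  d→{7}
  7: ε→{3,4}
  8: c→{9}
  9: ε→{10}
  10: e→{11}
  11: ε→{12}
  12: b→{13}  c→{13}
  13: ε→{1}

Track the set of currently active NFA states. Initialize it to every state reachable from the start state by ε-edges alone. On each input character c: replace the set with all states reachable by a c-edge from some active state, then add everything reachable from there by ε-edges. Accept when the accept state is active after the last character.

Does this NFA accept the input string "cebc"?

start: ε-closure({0}) = {0,1,2,3,4,8}
'c' @ 1: {9,10}
'e' @ 2: {11,12}
'b' @ 3: {1,13}  [accepting]
'c' @ 4: {}  — state set empty
final: {}; accept 1 not in set

Answer: REJECT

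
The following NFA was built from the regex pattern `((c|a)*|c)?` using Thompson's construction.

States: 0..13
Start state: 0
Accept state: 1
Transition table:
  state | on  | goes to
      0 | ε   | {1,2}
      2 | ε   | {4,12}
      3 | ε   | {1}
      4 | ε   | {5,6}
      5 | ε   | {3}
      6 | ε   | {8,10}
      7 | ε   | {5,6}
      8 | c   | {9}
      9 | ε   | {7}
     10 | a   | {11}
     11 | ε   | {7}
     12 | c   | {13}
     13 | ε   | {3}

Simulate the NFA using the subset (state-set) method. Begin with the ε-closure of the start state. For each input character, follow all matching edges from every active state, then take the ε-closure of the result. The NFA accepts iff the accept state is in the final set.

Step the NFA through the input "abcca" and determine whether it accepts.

initial (ε-close {0}): {0,1,2,3,4,5,6,8,10,12}
'a' @ 1: {1,3,5,6,7,8,10,11}  (accept∈set)
'b' @ 2: {}  — dead — no transitions
rest 'cca' ignored (set empty)
final: {}; accept 1 not in set

Answer: REJECT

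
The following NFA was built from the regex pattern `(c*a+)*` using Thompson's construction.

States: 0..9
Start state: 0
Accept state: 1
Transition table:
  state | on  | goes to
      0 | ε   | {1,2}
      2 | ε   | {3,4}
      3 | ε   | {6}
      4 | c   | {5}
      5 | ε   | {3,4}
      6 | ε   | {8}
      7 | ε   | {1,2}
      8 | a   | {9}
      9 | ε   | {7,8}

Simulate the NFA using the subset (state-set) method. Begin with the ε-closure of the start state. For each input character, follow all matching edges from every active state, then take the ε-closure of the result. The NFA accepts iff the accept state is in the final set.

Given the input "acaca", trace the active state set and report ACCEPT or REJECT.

start: ε-closure({0}) = {0,1,2,3,4,6,8}
'a' @ 1: {1,2,3,4,6,7,8,9}  (accept∈set)
'c' @ 2: {3,4,5,6,8}
'a' @ 3: {1,2,3,4,6,7,8,9}  (accept∈set)
'c' @ 4: {3,4,5,6,8}
'a' @ 5: {1,2,3,4,6,7,8,9}  (accept∈set)
after full input: {1,2,3,4,6,7,8,9}  (accept=1 in)

Answer: ACCEPT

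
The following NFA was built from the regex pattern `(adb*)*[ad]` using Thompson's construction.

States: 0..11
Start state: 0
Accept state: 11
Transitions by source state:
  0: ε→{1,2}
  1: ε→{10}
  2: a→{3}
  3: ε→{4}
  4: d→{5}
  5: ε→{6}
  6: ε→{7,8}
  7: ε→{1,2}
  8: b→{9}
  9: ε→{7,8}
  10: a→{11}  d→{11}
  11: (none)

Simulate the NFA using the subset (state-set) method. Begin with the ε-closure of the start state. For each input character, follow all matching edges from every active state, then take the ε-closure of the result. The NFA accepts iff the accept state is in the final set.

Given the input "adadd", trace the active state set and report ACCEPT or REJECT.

initial (ε-close {0}): {0,1,2,10}
'a' @ 1: {3,4,11}  ✓accept
'd' @ 2: {1,2,5,6,7,8,10}
'a' @ 3: {3,4,11}  ✓accept
'd' @ 4: {1,2,5,6,7,8,10}
'd' @ 5: {11}  ✓accept
after full input: {11}  (accept=11 in)

Answer: ACCEPT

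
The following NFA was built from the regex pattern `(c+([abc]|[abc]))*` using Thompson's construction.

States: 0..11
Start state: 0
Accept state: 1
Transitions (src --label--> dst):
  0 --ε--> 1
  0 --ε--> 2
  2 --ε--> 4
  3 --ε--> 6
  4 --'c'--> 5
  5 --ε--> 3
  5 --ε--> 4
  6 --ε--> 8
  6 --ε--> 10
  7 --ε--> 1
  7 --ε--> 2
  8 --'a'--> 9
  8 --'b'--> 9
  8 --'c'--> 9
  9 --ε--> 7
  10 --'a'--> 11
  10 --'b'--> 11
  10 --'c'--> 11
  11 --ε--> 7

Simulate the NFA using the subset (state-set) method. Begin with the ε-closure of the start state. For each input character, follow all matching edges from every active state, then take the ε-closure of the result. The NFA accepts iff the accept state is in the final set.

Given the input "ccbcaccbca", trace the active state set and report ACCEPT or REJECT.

initial (ε-close {0}): {0,1,2,4}
'c' @ 1: {3,4,5,6,8,10}
'c' @ 2: {1,2,3,4,5,6,7,8,9,10,11}  ✓accept
'b' @ 3: {1,2,4,7,9,11}  ✓accept
'c' @ 4: {3,4,5,6,8,10}
'a' @ 5: {1,2,4,7,9,11}  ✓accept
'c' @ 6: {3,4,5,6,8,10}
'c' @ 7: {1,2,3,4,5,6,7,8,9,10,11}  ✓accept
'b' @ 8: {1,2,4,7,9,11}  ✓accept
'c' @ 9: {3,4,5,6,8,10}
'a' @ 10: {1,2,4,7,9,11}  ✓accept
after full input: {1,2,4,7,9,11}  (accept=1 in)

Answer: ACCEPT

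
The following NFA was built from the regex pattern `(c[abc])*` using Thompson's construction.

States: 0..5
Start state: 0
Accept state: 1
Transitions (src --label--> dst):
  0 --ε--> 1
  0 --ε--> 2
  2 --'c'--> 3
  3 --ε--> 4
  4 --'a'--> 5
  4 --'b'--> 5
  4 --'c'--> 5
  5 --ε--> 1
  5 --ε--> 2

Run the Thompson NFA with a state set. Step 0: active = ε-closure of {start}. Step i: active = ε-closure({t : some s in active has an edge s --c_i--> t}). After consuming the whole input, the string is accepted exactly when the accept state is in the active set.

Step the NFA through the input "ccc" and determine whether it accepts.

Answer: REJECT

Trace:
initial (ε-close {0}): {0,1,2}
'c' @ 1: {3,4}
'c' @ 2: {1,2,5}  [accepting]
'c' @ 3: {3,4}
final: {3,4}; accept 1 not in set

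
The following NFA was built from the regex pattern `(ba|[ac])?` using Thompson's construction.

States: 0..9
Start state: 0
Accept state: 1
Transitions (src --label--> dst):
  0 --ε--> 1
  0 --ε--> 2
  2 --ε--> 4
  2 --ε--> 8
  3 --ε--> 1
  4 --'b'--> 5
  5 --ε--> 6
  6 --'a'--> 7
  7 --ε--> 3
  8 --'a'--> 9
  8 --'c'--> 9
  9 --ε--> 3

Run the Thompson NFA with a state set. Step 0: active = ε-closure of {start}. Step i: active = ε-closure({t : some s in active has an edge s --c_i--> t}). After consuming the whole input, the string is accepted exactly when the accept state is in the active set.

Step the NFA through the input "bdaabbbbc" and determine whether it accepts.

initial (ε-close {0}): {0,1,2,4,8}
'b' @ 1: {5,6}
'd' @ 2: {}  — no active states
rest 'aabbbbc' ignored (set empty)
after full input: {}  (accept=1 not in)

Answer: REJECT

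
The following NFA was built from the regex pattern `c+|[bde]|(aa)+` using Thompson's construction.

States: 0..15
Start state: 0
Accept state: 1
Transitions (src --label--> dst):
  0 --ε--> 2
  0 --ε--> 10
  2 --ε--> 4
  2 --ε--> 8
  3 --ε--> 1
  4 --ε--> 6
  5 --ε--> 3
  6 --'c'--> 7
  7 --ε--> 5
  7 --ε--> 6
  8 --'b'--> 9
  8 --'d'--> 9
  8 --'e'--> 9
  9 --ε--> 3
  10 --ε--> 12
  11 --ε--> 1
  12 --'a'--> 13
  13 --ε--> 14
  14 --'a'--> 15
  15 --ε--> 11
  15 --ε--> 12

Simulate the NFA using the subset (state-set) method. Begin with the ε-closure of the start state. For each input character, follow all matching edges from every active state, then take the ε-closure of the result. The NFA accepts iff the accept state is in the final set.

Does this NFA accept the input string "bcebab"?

Answer: REJECT

Derivation:
start: ε-closure({0}) = {0,2,4,6,8,10,12}
'b' @ 1: {1,3,9}  (accept∈set)
'c' @ 2: {}  — no active states
rest 'ebab' ignored (set empty)
end set {} — state 1 not in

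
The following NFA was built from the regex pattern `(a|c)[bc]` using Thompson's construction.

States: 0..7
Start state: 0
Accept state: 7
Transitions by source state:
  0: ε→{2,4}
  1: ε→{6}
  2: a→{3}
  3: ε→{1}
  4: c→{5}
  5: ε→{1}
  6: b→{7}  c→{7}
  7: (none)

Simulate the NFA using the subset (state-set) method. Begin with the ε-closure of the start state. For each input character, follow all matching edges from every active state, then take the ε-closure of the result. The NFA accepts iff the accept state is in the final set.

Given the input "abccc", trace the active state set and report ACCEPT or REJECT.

Answer: REJECT

Derivation:
start: ε-closure({0}) = {0,2,4}
'a' @ 1: {1,3,6}
'b' @ 2: {7}  [accepting]
'c' @ 3: {}  — no active states
rest 'cc' ignored (set empty)
end set {} — state 7 not in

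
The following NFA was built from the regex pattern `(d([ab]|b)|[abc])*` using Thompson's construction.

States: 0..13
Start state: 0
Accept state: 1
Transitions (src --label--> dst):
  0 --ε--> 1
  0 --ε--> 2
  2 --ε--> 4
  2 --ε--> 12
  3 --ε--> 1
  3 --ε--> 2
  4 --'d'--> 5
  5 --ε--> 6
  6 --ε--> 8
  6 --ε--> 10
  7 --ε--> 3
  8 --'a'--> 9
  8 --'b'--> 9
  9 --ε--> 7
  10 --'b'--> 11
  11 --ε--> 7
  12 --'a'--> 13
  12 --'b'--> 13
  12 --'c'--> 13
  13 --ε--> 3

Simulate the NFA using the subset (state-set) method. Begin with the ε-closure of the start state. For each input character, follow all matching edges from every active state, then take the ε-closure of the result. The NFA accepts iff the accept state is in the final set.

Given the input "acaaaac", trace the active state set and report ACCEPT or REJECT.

Answer: ACCEPT

Steps:
start: ε-closure({0}) = {0,1,2,4,12}
'a' @ 1: {1,2,3,4,12,13}  (accept∈set)
'c' @ 2: {1,2,3,4,12,13}  (accept∈set)
'a' @ 3: {1,2,3,4,12,13}  (accept∈set)
'a' @ 4: {1,2,3,4,12,13}  (accept∈set)
'a' @ 5: {1,2,3,4,12,13}  (accept∈set)
'a' @ 6: {1,2,3,4,12,13}  (accept∈set)
'c' @ 7: {1,2,3,4,12,13}  (accept∈set)
end set {1,2,3,4,12,13} — state 1 in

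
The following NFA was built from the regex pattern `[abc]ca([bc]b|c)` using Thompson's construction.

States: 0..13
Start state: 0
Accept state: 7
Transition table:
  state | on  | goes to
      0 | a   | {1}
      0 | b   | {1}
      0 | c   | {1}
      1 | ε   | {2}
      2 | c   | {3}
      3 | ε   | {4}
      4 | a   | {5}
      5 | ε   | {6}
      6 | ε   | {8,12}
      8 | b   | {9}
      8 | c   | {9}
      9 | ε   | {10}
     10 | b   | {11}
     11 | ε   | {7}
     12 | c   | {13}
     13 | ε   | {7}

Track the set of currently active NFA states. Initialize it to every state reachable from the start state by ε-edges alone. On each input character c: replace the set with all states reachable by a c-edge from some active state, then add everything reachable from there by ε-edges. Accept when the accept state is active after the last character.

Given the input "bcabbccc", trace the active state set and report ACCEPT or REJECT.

Answer: REJECT

Trace:
initial (ε-close {0}): {0}
'b' @ 1: {1,2}
'c' @ 2: {3,4}
'a' @ 3: {5,6,8,12}
'b' @ 4: {9,10}
'b' @ 5: {7,11}  (accept∈set)
'c' @ 6: {}  — state set empty
rest 'cc' ignored (set empty)
end set {} — state 7 not in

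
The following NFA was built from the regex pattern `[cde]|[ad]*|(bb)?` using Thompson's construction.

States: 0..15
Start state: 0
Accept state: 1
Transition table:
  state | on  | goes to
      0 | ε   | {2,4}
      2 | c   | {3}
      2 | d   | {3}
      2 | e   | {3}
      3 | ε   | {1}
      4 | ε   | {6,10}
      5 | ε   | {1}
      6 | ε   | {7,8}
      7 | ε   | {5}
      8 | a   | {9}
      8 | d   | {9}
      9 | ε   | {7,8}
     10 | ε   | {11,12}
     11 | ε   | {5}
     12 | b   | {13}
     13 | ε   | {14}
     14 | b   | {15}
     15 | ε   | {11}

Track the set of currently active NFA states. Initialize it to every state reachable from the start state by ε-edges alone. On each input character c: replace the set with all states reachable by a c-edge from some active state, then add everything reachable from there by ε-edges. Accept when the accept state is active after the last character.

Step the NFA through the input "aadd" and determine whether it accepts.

Answer: ACCEPT

Trace:
initial (ε-close {0}): {0,1,2,4,5,6,7,8,10,11,12}
'a' @ 1: {1,5,7,8,9}  (accept∈set)
'a' @ 2: {1,5,7,8,9}  (accept∈set)
'd' @ 3: {1,5,7,8,9}  (accept∈set)
'd' @ 4: {1,5,7,8,9}  (accept∈set)
end set {1,5,7,8,9} — state 1 in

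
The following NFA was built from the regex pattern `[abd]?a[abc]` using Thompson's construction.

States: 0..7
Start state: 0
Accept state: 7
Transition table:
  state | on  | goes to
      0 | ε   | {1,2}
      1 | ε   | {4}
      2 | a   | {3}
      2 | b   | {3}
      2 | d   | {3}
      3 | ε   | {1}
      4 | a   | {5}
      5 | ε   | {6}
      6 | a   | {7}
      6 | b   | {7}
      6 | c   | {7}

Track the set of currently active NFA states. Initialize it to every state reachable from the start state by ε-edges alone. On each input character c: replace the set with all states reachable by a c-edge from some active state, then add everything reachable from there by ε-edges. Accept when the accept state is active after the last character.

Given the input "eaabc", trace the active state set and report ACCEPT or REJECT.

S₀ = ε-closure({0}) = {0,1,2,4}
'e' @ 1: {}  — dead — no transitions
rest 'aabc' ignored (set empty)
end set {} — state 7 not in

Answer: REJECT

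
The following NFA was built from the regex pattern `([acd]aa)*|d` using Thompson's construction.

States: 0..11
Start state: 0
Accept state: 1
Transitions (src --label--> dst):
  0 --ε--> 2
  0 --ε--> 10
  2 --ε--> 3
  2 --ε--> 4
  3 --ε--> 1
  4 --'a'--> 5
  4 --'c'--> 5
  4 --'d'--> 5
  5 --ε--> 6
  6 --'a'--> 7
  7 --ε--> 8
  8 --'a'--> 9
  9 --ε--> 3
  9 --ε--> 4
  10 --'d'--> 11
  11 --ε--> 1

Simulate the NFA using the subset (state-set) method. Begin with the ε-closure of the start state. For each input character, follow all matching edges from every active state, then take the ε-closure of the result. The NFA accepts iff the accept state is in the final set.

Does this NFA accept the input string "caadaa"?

Answer: ACCEPT

Trace:
initial (ε-close {0}): {0,1,2,3,4,10}
'c' @ 1: {5,6}
'a' @ 2: {7,8}
'a' @ 3: {1,3,4,9}  (accept∈set)
'd' @ 4: {5,6}
'a' @ 5: {7,8}
'a' @ 6: {1,3,4,9}  (accept∈set)
final: {1,3,4,9}; accept 1 in set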